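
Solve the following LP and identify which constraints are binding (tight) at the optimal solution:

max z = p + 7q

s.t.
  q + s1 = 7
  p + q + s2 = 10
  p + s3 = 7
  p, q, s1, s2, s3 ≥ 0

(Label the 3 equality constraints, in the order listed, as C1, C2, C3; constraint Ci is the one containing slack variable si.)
Optimal: p = 3, q = 7
Binding: C1, C2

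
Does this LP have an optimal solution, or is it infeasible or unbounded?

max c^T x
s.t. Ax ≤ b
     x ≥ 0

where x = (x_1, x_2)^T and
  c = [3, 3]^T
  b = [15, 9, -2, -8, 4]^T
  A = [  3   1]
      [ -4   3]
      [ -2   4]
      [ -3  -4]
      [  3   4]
One constraint requires 3x_1 + 4x_2 ≤ 4, while the constraint -3x_1 - 4x_2 ≤ -8 is equivalent to 3x_1 + 4x_2 ≥ 8. Together they would need 8 ≤ 3x_1 + 4x_2 ≤ 4, which is impossible since 8 > 4. No point satisfies all constraints.

Infeasible — the constraint set is empty.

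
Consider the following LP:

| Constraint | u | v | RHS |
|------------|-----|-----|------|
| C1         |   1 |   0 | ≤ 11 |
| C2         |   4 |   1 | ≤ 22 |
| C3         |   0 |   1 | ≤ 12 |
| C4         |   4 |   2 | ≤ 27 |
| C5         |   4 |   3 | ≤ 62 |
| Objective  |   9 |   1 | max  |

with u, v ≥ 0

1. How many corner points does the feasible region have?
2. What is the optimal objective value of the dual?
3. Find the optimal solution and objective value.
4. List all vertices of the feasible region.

1. 5
2. 49.5 (by strong duality, equal to the primal optimum)
3. u = 5.5, v = 0, z = 49.5
4. (0, 0), (5.5, 0), (4.25, 5), (0.75, 12), (0, 12)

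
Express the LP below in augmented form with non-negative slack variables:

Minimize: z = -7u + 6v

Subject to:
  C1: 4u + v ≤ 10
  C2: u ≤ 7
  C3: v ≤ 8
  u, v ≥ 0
min z = -7u + 6v

s.t.
  4u + v + s1 = 10
  u + s2 = 7
  v + s3 = 8
  u, v, s1, s2, s3 ≥ 0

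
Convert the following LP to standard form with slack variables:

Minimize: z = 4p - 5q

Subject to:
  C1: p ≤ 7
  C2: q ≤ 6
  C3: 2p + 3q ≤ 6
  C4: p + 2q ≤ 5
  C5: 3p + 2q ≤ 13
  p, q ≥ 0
min z = 4p - 5q

s.t.
  p + s1 = 7
  q + s2 = 6
  2p + 3q + s3 = 6
  p + 2q + s4 = 5
  3p + 2q + s5 = 13
  p, q, s1, s2, s3, s4, s5 ≥ 0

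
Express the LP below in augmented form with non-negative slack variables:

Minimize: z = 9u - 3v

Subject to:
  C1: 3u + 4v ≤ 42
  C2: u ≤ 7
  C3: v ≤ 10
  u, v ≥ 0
min z = 9u - 3v

s.t.
  3u + 4v + s1 = 42
  u + s2 = 7
  v + s3 = 10
  u, v, s1, s2, s3 ≥ 0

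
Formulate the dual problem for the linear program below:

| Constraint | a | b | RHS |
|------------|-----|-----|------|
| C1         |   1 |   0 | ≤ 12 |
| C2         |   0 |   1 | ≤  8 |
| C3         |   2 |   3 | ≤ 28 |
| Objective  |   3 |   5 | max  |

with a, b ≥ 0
Minimize: z = 12y1 + 8y2 + 28y3

Subject to:
  C1: -y1 - 2y3 ≤ -3
  C2: -y2 - 3y3 ≤ -5
  y1, y2, y3 ≥ 0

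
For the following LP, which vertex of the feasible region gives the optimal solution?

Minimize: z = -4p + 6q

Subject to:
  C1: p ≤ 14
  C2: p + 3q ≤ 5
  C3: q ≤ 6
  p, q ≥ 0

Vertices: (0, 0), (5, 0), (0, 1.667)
(5, 0) with z = -20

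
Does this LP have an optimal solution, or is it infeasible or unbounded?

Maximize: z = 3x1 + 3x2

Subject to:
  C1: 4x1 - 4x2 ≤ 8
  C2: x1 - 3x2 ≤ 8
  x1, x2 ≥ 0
Feasible point: (0, 0) satisfies every constraint, so the LP is feasible.
Direction d = (0, 1): for each constraint row a, a·d ≤ 0 —
  (4)(0) + (-4)(1) = -4 ≤ 0
  (1)(0) + (-3)(1) = -3 ≤ 0
and d ≥ 0, so (0, 0) + t·d stays feasible for every t ≥ 0. Along this ray z = 3x1 + 3x2 changes by 3 per unit t, so z → +∞.

The LP is unbounded; z can be made arbitrarily large.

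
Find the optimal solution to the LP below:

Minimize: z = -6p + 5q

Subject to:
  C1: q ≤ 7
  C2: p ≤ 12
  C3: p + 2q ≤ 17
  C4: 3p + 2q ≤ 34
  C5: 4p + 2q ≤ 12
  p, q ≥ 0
Each vertex is the intersection of two constraint boundaries that also satisfies all remaining constraints:
  p = 0 and q = 0 → (0, 0)
  4p + 2q = 12 and q = 0 → (3, 0)
  4p + 2q = 12 and p = 0 → (0, 6)

Evaluating z = -6p + 5q at each vertex:
  (0, 0): z = 0
  (3, 0): z = -18
  (0, 6): z = 30

The minimum is at (3, 0) with z = -18.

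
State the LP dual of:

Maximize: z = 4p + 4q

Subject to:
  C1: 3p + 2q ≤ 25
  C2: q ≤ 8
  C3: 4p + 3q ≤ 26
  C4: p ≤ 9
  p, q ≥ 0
Minimize: z = 25y1 + 8y2 + 26y3 + 9y4

Subject to:
  C1: -3y1 - 4y3 - y4 ≤ -4
  C2: -2y1 - y2 - 3y3 ≤ -4
  y1, y2, y3, y4 ≥ 0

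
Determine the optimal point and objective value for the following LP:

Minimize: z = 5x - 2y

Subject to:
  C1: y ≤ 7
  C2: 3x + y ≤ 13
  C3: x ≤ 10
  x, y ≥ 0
Each vertex is the intersection of two constraint boundaries that also satisfies all remaining constraints:
  x = 0 and y = 0 → (0, 0)
  3x + y = 13 and y = 0 → (4.333, 0)
  y = 7 and 3x + y = 13 → (2, 7)
  y = 7 and x = 0 → (0, 7)

Evaluating z = 5x - 2y at each vertex:
  (0, 0): z = 0
  (4.333, 0): z = 21.67
  (2, 7): z = -4
  (0, 7): z = -14

The minimum is at (0, 7) with z = -14.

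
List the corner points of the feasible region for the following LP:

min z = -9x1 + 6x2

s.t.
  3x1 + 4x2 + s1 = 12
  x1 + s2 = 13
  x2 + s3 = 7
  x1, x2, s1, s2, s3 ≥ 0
Each vertex is the intersection of two constraint boundaries that also satisfies all remaining constraints:
  x1 = 0 and x2 = 0 → (0, 0)
  3x1 + 4x2 = 12 and x2 = 0 → (4, 0)
  3x1 + 4x2 = 12 and x1 = 0 → (0, 3)

Vertices: (0, 0), (4, 0), (0, 3)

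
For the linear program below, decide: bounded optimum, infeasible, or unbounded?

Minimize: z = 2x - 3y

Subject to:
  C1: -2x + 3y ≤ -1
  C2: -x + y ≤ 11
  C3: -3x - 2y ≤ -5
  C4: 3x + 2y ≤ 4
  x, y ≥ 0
C4 requires 3x + 2y ≤ 4, while C3 (-3x - 2y ≤ -5) is equivalent to 3x + 2y ≥ 5. Together they would need 5 ≤ 3x + 2y ≤ 4, which is impossible since 5 > 4. No point satisfies all constraints.

The feasible region is empty; the LP is infeasible.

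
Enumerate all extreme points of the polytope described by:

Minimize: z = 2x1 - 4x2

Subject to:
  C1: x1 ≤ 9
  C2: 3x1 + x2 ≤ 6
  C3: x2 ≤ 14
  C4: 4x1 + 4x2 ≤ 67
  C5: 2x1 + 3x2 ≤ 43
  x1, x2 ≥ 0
Each vertex is the intersection of two constraint boundaries that also satisfies all remaining constraints:
  x1 = 0 and x2 = 0 → (0, 0)
  3x1 + x2 = 6 and x2 = 0 → (2, 0)
  3x1 + x2 = 6 and x1 = 0 → (0, 6)

Vertices: (0, 0), (2, 0), (0, 6)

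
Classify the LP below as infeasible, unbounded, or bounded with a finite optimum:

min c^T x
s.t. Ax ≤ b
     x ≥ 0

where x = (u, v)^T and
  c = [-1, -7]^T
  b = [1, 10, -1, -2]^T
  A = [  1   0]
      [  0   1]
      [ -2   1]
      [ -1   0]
One constraint requires u ≤ 1, while the constraint -u ≤ -2 is equivalent to u ≥ 2. Together they would need 2 ≤ u ≤ 1, which is impossible since 2 > 1. No point satisfies all constraints.

Infeasible — the constraint set is empty.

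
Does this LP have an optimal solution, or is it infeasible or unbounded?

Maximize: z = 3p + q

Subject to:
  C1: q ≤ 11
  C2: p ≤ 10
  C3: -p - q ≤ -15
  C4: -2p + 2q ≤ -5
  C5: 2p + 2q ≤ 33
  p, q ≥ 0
The point (10, 6.5) satisfies every constraint, so the LP is feasible; the constraints give p ≤ 10 and q ≤ 11, which with p, q ≥ 0 keep the feasible region inside a bounded box. A feasible, bounded LP attains a finite optimum at a vertex.

Evaluating z = 3p + q at each vertex:
  (10, 5): z = 35
  (10, 6.5): z = 36.5
  (9.5, 7): z = 35.5
  (8.75, 6.25): z = 32.5

Bounded optimum: z* = 36.5 at (10, 6.5).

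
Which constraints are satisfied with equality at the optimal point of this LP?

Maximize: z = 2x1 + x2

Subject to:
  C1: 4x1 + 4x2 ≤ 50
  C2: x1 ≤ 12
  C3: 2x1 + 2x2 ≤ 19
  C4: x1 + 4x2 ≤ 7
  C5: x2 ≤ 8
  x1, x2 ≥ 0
Optimal: x1 = 7, x2 = 0
Slack at optimum:
  C1: slack = 22
  C2: slack = 5
  C3: slack = 5
  C4: slack = 0 (binding)
  C5: slack = 8
  x1 ≥ 0: x1 = 7
  x2 ≥ 0: x2 = 0 (binding)
Binding constraints: C4, x2 ≥ 0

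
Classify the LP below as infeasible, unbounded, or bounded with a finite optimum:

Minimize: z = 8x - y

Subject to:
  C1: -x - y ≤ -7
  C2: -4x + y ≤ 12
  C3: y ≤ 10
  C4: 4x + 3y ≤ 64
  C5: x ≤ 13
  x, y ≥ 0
The point (0, 10) satisfies every constraint, so the LP is feasible; the constraints give x ≤ 13 and y ≤ 10, which with x, y ≥ 0 keep the feasible region inside a bounded box. A feasible, bounded LP attains a finite optimum at a vertex.

Evaluating z = 8x - y at each vertex:
  (7, 0): z = 56
  (13, 0): z = 104
  (13, 4): z = 100
  (8.5, 10): z = 58
  (0, 10): z = -10
  (0, 7): z = -7

The LP has an optimal solution: (0, 10) with z = -10.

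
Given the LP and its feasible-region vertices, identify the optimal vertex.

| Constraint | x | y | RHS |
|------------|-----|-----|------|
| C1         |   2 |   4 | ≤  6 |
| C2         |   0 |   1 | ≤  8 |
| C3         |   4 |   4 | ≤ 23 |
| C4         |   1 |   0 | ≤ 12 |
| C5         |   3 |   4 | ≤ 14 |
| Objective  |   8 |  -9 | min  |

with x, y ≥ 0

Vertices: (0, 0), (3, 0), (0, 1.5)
Evaluating z = 8x - 9y at each vertex:
  (0, 0): z = 0
  (3, 0): z = 24
  (0, 1.5): z = -13.5

The smallest value is z = -13.5, attained at (0, 1.5).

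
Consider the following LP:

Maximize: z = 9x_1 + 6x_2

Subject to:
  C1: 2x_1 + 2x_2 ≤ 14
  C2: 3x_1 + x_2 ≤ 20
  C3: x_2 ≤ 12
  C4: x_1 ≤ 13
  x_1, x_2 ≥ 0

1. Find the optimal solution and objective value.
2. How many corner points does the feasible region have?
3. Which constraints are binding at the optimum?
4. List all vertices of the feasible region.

1. x_1 = 6.5, x_2 = 0.5, z = 61.5
2. 4
3. C1, C2
4. (0, 0), (6.667, 0), (6.5, 0.5), (0, 7)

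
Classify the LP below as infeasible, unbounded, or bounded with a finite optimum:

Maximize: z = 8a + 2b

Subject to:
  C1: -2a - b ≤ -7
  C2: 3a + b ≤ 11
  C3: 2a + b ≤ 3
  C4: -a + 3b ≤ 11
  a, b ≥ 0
C3 requires 2a + b ≤ 3, while C1 (-2a - b ≤ -7) is equivalent to 2a + b ≥ 7. Together they would need 7 ≤ 2a + b ≤ 3, which is impossible since 7 > 3. No point satisfies all constraints.

The feasible region is empty; the LP is infeasible.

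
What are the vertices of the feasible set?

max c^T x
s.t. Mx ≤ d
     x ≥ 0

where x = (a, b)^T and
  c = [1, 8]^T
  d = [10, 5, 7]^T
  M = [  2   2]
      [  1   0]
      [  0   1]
Each vertex is the intersection of two constraint boundaries that also satisfies all remaining constraints:
  a = 0 and b = 0 → (0, 0)
  2a + 2b = 10 and a = 5 → (5, 0)
  2a + 2b = 10 and a = 0 → (0, 5)

Vertices: (0, 0), (5, 0), (0, 5)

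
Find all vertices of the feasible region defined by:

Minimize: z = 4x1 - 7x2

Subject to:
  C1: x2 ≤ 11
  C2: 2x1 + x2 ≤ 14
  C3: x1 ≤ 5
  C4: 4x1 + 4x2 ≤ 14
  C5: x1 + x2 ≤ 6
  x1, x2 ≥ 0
Each vertex is the intersection of two constraint boundaries that also satisfies all remaining constraints:
  x1 = 0 and x2 = 0 → (0, 0)
  4x1 + 4x2 = 14 and x2 = 0 → (3.5, 0)
  4x1 + 4x2 = 14 and x1 = 0 → (0, 3.5)

Vertices: (0, 0), (3.5, 0), (0, 3.5)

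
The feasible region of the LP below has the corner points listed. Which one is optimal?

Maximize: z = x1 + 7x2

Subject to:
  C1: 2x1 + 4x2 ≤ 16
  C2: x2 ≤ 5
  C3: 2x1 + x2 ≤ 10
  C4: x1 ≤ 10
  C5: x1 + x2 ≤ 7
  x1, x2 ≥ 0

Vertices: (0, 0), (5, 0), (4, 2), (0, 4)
Evaluating z = x1 + 7x2 at each vertex:
  (0, 0): z = 0
  (5, 0): z = 5
  (4, 2): z = 18
  (0, 4): z = 28

The largest value is z = 28, attained at (0, 4).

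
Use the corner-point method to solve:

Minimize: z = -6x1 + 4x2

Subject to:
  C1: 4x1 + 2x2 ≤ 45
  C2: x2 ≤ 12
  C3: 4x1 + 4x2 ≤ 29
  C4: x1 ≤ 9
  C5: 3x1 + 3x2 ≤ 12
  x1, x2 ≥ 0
Each vertex is the intersection of two constraint boundaries that also satisfies all remaining constraints:
  x1 = 0 and x2 = 0 → (0, 0)
  3x1 + 3x2 = 12 and x2 = 0 → (4, 0)
  3x1 + 3x2 = 12 and x1 = 0 → (0, 4)

Evaluating z = -6x1 + 4x2 at each vertex:
  (0, 0): z = 0
  (4, 0): z = -24
  (0, 4): z = 16

The minimum is at (4, 0) with z = -24.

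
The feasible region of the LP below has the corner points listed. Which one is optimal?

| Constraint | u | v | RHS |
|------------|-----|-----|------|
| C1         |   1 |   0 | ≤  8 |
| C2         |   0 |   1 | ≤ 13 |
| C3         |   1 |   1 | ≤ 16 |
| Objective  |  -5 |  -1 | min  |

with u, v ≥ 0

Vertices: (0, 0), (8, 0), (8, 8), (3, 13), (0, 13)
Evaluating z = -5u - v at each vertex:
  (0, 0): z = 0
  (8, 0): z = -40
  (8, 8): z = -48
  (3, 13): z = -28
  (0, 13): z = -13

The smallest value is z = -48, attained at (8, 8).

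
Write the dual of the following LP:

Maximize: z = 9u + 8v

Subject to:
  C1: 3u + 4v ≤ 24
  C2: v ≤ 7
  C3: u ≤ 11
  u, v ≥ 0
Minimize: z = 24y1 + 7y2 + 11y3

Subject to:
  C1: -3y1 - y3 ≤ -9
  C2: -4y1 - y2 ≤ -8
  y1, y2, y3 ≥ 0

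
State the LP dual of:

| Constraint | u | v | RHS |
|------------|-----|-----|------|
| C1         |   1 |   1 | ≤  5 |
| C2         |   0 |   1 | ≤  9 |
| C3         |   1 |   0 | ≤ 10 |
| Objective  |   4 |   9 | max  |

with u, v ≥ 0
Minimize: z = 5y1 + 9y2 + 10y3

Subject to:
  C1: -y1 - y3 ≤ -4
  C2: -y1 - y2 ≤ -9
  y1, y2, y3 ≥ 0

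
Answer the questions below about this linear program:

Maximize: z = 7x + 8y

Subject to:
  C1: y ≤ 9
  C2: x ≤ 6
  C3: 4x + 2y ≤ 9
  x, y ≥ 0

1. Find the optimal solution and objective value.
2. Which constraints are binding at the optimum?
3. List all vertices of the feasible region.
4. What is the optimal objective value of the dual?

1. x = 0, y = 4.5, z = 36
2. C3, x ≥ 0
3. (0, 0), (2.25, 0), (0, 4.5)
4. 36 (by strong duality, equal to the primal optimum)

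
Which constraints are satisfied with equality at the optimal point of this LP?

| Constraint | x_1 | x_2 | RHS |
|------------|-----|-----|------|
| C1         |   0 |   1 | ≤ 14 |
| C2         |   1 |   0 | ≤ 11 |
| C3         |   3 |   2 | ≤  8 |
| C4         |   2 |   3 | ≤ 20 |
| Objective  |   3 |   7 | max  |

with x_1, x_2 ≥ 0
Optimal: x_1 = 0, x_2 = 4
Slack at optimum:
  C1: slack = 10
  C2: slack = 11
  C3: slack = 0 (binding)
  C4: slack = 8
  x_1 ≥ 0: x_1 = 0 (binding)
  x_2 ≥ 0: x_2 = 4
Binding constraints: C3, x_1 ≥ 0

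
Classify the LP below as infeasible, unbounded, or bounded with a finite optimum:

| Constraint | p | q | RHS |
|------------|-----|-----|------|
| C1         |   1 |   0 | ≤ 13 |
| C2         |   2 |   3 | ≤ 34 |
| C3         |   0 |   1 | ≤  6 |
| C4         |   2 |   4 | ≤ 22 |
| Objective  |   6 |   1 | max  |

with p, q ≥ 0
The point (11, 0) satisfies every constraint, so the LP is feasible; the constraints give p ≤ 13 and q ≤ 6, which with p, q ≥ 0 keep the feasible region inside a bounded box. A feasible, bounded LP attains a finite optimum at a vertex.

Evaluating z = 6p + q at each vertex:
  (0, 0): z = 0
  (11, 0): z = 66
  (0, 5.5): z = 5.5

Feasible with finite optimum z* = 66 at (11, 0).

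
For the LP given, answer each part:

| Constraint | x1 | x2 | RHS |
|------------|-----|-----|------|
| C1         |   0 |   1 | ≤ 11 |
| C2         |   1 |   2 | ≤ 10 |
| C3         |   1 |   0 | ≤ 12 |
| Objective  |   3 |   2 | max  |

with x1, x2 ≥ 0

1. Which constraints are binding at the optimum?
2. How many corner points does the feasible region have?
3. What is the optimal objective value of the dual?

1. C2, x2 ≥ 0
2. 3
3. 30 (by strong duality, equal to the primal optimum)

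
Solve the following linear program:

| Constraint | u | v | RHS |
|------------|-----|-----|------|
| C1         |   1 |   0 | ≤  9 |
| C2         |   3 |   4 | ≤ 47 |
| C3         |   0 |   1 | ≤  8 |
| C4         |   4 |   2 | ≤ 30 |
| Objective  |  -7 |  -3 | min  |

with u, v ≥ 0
Each vertex is the intersection of two constraint boundaries that also satisfies all remaining constraints:
  u = 0 and v = 0 → (0, 0)
  4u + 2v = 30 and v = 0 → (7.5, 0)
  v = 8 and 4u + 2v = 30 → (3.5, 8)
  v = 8 and u = 0 → (0, 8)

Evaluating z = -7u - 3v at each vertex:
  (0, 0): z = 0
  (7.5, 0): z = -52.5
  (3.5, 8): z = -48.5
  (0, 8): z = -24

The minimum is at (7.5, 0) with z = -52.5.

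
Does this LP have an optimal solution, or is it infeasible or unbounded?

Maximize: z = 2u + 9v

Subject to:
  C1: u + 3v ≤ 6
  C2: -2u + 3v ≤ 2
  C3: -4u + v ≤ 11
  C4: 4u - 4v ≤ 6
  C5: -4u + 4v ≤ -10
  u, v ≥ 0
C4 requires 4u - 4v ≤ 6, while C5 (-4u + 4v ≤ -10) is equivalent to 4u - 4v ≥ 10. Together they would need 10 ≤ 4u - 4v ≤ 6, which is impossible since 10 > 6. No point satisfies all constraints.

The feasible region is empty; the LP is infeasible.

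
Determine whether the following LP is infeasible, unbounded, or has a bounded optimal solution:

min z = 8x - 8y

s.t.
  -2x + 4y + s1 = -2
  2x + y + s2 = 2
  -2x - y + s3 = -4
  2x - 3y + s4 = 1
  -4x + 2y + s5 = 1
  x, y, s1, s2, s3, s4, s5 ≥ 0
The row 2x + y + s2 = 2 with s2 ≥ 0 requires 2x + y ≤ 2, while the row -2x - y + s3 = -4 with s3 ≥ 0 is equivalent to 2x + y ≥ 4. Together they would need 4 ≤ 2x + y ≤ 2, which is impossible since 4 > 2. No point satisfies all constraints.

Infeasible — the constraint set is empty.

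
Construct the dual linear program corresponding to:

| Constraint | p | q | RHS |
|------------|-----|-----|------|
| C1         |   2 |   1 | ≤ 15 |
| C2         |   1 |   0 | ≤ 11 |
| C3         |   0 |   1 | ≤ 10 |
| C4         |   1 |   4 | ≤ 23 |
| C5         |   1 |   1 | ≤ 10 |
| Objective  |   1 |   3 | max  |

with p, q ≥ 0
Minimize: z = 15y1 + 11y2 + 10y3 + 23y4 + 10y5

Subject to:
  C1: -2y1 - y2 - y4 - y5 ≤ -1
  C2: -y1 - y3 - 4y4 - y5 ≤ -3
  y1, y2, y3, y4, y5 ≥ 0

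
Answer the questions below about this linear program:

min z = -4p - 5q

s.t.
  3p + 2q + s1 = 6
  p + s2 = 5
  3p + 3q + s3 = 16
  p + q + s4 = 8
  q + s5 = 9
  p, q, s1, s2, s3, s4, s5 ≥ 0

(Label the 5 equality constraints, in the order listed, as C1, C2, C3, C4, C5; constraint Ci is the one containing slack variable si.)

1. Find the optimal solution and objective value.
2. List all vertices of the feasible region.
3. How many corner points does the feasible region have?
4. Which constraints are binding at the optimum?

1. p = 0, q = 3, z = -15
2. (0, 0), (2, 0), (0, 3)
3. 3
4. C1, p ≥ 0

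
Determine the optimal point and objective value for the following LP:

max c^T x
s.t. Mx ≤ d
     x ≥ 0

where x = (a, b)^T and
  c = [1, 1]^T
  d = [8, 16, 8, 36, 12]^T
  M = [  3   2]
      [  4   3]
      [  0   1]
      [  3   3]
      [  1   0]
Each vertex is the intersection of two constraint boundaries that also satisfies all remaining constraints:
  a = 0 and b = 0 → (0, 0)
  3a + 2b = 8 and b = 0 → (2.667, 0)
  3a + 2b = 8 and a = 0 → (0, 4)

Evaluating z = a + b at each vertex:
  (0, 0): z = 0
  (2.667, 0): z = 2.667
  (0, 4): z = 4

The maximum is at (0, 4) with z = 4.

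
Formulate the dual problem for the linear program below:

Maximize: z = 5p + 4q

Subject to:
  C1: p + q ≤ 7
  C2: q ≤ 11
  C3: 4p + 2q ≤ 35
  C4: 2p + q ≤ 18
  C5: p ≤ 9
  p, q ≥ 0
Minimize: z = 7y1 + 11y2 + 35y3 + 18y4 + 9y5

Subject to:
  C1: -y1 - 4y3 - 2y4 - y5 ≤ -5
  C2: -y1 - y2 - 2y3 - y4 ≤ -4
  y1, y2, y3, y4, y5 ≥ 0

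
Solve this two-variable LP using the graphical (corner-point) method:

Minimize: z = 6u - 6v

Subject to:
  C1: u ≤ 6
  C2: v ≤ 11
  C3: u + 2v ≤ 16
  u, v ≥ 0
u = 0, v = 8, z = -48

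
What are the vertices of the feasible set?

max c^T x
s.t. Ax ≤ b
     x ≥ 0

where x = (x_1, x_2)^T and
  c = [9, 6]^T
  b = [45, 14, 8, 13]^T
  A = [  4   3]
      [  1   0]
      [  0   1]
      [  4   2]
Each vertex is the intersection of two constraint boundaries that also satisfies all remaining constraints:
  x_1 = 0 and x_2 = 0 → (0, 0)
  4x_1 + 2x_2 = 13 and x_2 = 0 → (3.25, 0)
  4x_1 + 2x_2 = 13 and x_1 = 0 → (0, 6.5)

Vertices: (0, 0), (3.25, 0), (0, 6.5)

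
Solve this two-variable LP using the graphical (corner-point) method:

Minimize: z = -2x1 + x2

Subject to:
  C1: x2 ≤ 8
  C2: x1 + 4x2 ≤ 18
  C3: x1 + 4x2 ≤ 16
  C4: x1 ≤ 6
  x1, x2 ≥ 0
Each vertex is the intersection of two constraint boundaries that also satisfies all remaining constraints:
  x1 = 0 and x2 = 0 → (0, 0)
  x1 = 6 and x2 = 0 → (6, 0)
  x1 + 4x2 = 16 and x1 = 6 → (6, 2.5)
  x1 + 4x2 = 16 and x1 = 0 → (0, 4)

Evaluating z = -2x1 + x2 at each vertex:
  (0, 0): z = 0
  (6, 0): z = -12
  (6, 2.5): z = -9.5
  (0, 4): z = 4

The minimum is at (6, 0) with z = -12.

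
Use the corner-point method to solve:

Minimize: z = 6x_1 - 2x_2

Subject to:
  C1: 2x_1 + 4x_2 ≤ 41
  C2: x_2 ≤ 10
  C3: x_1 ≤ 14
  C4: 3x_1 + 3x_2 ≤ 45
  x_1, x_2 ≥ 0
Each vertex is the intersection of two constraint boundaries that also satisfies all remaining constraints:
  x_1 = 0 and x_2 = 0 → (0, 0)
  x_1 = 14 and x_2 = 0 → (14, 0)
  x_1 = 14 and 3x_1 + 3x_2 = 45 → (14, 1)
  2x_1 + 4x_2 = 41 and 3x_1 + 3x_2 = 45 → (9.5, 5.5)
  2x_1 + 4x_2 = 41 and x_2 = 10 → (0.5, 10)
  x_2 = 10 and x_1 = 0 → (0, 10)

Evaluating z = 6x_1 - 2x_2 at each vertex:
  (0, 0): z = 0
  (14, 0): z = 84
  (14, 1): z = 82
  (9.5, 5.5): z = 46
  (0.5, 10): z = -17
  (0, 10): z = -20

The minimum is at (0, 10) with z = -20.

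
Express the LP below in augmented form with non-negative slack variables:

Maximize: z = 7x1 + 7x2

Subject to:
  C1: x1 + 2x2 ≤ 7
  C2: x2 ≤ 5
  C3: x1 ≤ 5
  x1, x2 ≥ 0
max z = 7x1 + 7x2

s.t.
  x1 + 2x2 + s1 = 7
  x2 + s2 = 5
  x1 + s3 = 5
  x1, x2, s1, s2, s3 ≥ 0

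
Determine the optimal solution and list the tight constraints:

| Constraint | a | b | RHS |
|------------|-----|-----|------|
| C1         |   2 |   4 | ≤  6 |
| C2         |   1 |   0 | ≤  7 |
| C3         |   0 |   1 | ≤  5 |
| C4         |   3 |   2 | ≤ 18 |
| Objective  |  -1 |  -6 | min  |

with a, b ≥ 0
Optimal: a = 0, b = 1.5
Binding: C1, a ≥ 0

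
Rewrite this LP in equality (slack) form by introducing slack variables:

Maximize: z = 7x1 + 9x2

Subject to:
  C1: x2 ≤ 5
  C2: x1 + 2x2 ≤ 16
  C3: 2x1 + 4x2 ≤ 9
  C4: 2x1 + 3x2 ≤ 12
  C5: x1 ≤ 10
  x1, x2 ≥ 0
max z = 7x1 + 9x2

s.t.
  x2 + s1 = 5
  x1 + 2x2 + s2 = 16
  2x1 + 4x2 + s3 = 9
  2x1 + 3x2 + s4 = 12
  x1 + s5 = 10
  x1, x2, s1, s2, s3, s4, s5 ≥ 0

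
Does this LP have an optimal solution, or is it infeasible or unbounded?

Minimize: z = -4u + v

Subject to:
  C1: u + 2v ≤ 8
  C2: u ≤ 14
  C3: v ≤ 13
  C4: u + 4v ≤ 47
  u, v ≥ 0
The point (8, 0) satisfies every constraint, so the LP is feasible; the constraints give u ≤ 14 and v ≤ 13, which with u, v ≥ 0 keep the feasible region inside a bounded box. A feasible, bounded LP attains a finite optimum at a vertex.

Feasible with finite optimum z* = -32 at (8, 0).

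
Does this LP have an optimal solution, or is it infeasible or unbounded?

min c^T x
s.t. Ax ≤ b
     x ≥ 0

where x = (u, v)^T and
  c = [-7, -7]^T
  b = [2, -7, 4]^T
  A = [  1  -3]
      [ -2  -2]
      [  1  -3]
Feasible point: (0, 4) satisfies every constraint, so the LP is feasible.
Direction d = (0, 1): for each constraint row a, a·d ≤ 0 —
  (1)(0) + (-3)(1) = -3 ≤ 0
  (-2)(0) + (-2)(1) = -2 ≤ 0
  (1)(0) + (-3)(1) = -3 ≤ 0
and d ≥ 0, so (0, 4) + t·d stays feasible for every t ≥ 0. Along this ray z = -7u - 7v changes by -7 per unit t, so z → −∞.

Unbounded — the objective can decrease without bound over the feasible region.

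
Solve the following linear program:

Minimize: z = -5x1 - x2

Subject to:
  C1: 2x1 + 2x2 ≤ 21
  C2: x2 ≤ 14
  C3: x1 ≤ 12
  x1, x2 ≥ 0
x1 = 10.5, x2 = 0, z = -52.5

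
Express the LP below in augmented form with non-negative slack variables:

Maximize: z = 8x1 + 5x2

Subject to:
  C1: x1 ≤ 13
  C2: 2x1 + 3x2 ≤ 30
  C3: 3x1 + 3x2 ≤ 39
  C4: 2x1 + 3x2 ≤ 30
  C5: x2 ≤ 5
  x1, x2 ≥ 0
max z = 8x1 + 5x2

s.t.
  x1 + s1 = 13
  2x1 + 3x2 + s2 = 30
  3x1 + 3x2 + s3 = 39
  2x1 + 3x2 + s4 = 30
  x2 + s5 = 5
  x1, x2, s1, s2, s3, s4, s5 ≥ 0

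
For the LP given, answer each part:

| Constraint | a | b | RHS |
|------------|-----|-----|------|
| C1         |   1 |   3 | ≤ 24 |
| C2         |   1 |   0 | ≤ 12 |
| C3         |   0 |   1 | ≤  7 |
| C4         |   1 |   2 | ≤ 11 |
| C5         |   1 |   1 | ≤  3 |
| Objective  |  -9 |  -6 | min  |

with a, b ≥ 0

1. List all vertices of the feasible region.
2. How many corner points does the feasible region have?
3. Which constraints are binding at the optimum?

1. (0, 0), (3, 0), (0, 3)
2. 3
3. C5, b ≥ 0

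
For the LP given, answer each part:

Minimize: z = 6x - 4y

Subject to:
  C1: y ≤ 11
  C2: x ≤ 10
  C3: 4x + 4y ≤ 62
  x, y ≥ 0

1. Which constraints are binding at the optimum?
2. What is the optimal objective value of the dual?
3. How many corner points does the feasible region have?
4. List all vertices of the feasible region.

1. C1, x ≥ 0
2. -44 (by strong duality, equal to the primal optimum)
3. 5
4. (0, 0), (10, 0), (10, 5.5), (4.5, 11), (0, 11)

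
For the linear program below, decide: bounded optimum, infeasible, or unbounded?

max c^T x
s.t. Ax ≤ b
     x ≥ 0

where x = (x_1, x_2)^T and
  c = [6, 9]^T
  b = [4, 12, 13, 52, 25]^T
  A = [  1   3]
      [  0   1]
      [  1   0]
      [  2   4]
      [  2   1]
The point (4, 0) satisfies every constraint, so the LP is feasible; the constraints give x_1 ≤ 13 and x_2 ≤ 12, which with x_1, x_2 ≥ 0 keep the feasible region inside a bounded box. A feasible, bounded LP attains a finite optimum at a vertex.

Evaluating z = 6x_1 + 9x_2 at each vertex:
  (0, 0): z = 0
  (4, 0): z = 24
  (0, 1.333): z = 12

Bounded optimum: z* = 24 at (4, 0).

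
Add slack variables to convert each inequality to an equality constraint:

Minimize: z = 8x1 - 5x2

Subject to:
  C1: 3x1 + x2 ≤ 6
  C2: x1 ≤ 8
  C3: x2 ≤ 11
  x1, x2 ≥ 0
min z = 8x1 - 5x2

s.t.
  3x1 + x2 + s1 = 6
  x1 + s2 = 8
  x2 + s3 = 11
  x1, x2, s1, s2, s3 ≥ 0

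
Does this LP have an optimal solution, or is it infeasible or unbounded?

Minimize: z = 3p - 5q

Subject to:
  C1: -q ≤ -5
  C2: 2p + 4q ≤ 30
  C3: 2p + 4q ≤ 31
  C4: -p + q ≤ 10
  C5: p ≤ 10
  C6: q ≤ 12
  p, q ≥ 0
The point (0, 7.5) satisfies every constraint, so the LP is feasible; the constraints give p ≤ 10 and q ≤ 12, which with p, q ≥ 0 keep the feasible region inside a bounded box. A feasible, bounded LP attains a finite optimum at a vertex.

Evaluating z = 3p - 5q at each vertex:
  (0, 5): z = -25
  (5, 5): z = -10
  (0, 7.5): z = -37.5

Feasible with finite optimum z* = -37.5 at (0, 7.5).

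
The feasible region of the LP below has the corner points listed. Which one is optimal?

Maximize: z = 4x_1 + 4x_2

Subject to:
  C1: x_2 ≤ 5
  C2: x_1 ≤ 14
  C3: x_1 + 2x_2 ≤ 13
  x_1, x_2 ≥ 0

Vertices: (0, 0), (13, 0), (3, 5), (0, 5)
Evaluating z = 4x_1 + 4x_2 at each vertex:
  (0, 0): z = 0
  (13, 0): z = 52
  (3, 5): z = 32
  (0, 5): z = 20

The largest value is z = 52, attained at (13, 0).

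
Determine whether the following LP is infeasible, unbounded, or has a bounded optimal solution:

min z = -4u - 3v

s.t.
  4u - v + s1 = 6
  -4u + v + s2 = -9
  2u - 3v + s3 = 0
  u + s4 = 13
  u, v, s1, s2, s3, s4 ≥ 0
The row 4u - v + s1 = 6 with s1 ≥ 0 requires 4u - v ≤ 6, while the row -4u + v + s2 = -9 with s2 ≥ 0 is equivalent to 4u - v ≥ 9. Together they would need 9 ≤ 4u - v ≤ 6, which is impossible since 9 > 6. No point satisfies all constraints.

The feasible region is empty; the LP is infeasible.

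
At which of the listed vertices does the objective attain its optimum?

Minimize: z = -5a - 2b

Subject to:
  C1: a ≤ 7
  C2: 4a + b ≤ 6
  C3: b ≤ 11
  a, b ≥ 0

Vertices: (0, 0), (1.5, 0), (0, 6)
(0, 6) with z = -12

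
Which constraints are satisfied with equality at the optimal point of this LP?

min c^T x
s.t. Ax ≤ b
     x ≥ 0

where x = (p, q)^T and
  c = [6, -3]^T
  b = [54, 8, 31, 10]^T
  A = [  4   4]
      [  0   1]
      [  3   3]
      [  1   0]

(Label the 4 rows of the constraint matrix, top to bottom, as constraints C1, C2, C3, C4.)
Optimal: p = 0, q = 8
Binding: C2, p ≥ 0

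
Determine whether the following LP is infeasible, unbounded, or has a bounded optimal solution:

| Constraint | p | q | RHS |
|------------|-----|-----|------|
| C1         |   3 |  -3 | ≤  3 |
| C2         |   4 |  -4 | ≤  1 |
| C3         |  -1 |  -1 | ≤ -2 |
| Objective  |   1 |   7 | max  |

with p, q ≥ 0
Feasible point: (0, 2) satisfies every constraint, so the LP is feasible.
Direction d = (0, 1): for each constraint row a, a·d ≤ 0 —
  (3)(0) + (-3)(1) = -3 ≤ 0
  (4)(0) + (-4)(1) = -4 ≤ 0
  (-1)(0) + (-1)(1) = -1 ≤ 0
and d ≥ 0, so (0, 2) + t·d stays feasible for every t ≥ 0. Along this ray z = p + 7q changes by 7 per unit t, so z → +∞.

The LP is unbounded; z can be made arbitrarily large.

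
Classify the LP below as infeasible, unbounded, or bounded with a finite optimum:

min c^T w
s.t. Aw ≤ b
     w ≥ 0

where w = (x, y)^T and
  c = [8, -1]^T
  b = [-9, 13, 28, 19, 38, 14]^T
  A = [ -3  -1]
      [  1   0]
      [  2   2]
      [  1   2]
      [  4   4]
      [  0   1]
The point (0, 9.5) satisfies every constraint, so the LP is feasible; the constraints give x ≤ 13 and y ≤ 14, which with x, y ≥ 0 keep the feasible region inside a bounded box. A feasible, bounded LP attains a finite optimum at a vertex.

Evaluating z = 8x - y at each vertex:
  (3, 0): z = 24
  (9.5, 0): z = 76
  (0, 9.5): z = -9.5
  (0, 9): z = -9

The LP has an optimal solution: (0, 9.5) with z = -9.5.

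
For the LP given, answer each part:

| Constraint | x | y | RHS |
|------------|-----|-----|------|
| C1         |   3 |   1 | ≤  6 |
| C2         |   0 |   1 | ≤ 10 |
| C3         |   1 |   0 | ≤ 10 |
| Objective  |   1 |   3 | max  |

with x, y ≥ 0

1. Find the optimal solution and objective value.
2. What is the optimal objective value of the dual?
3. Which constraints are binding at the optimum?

1. x = 0, y = 6, z = 18
2. 18 (by strong duality, equal to the primal optimum)
3. C1, x ≥ 0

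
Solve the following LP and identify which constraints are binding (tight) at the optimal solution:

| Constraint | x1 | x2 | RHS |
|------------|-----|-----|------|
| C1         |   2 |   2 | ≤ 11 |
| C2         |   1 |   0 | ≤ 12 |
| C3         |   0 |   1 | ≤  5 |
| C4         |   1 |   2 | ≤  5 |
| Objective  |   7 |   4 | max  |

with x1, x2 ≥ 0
Optimal: x1 = 5, x2 = 0
Slack at optimum:
  C1: slack = 1
  C2: slack = 7
  C3: slack = 5
  C4: slack = 0 (binding)
  x1 ≥ 0: x1 = 5
  x2 ≥ 0: x2 = 0 (binding)
Binding constraints: C4, x2 ≥ 0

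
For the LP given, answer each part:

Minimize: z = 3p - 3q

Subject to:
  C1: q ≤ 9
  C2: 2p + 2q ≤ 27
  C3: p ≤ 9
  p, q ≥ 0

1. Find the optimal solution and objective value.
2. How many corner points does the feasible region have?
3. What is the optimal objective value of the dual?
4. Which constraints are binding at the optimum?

1. p = 0, q = 9, z = -27
2. 5
3. -27 (by strong duality, equal to the primal optimum)
4. C1, p ≥ 0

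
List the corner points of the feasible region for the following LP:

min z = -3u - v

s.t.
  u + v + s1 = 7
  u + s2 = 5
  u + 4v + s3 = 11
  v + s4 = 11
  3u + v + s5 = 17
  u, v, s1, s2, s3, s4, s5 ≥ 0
Each vertex is the intersection of two constraint boundaries that also satisfies all remaining constraints:
  u = 0 and v = 0 → (0, 0)
  u = 5 and v = 0 → (5, 0)
  u = 5 and u + 4v = 11 → (5, 1.5)
  u + 4v = 11 and u = 0 → (0, 2.75)

Vertices: (0, 0), (5, 0), (5, 1.5), (0, 2.75)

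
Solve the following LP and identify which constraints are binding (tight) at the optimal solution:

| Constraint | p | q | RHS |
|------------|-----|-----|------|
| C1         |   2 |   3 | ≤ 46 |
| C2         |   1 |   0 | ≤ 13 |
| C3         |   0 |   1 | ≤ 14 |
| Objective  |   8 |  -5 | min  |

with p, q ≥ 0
Optimal: p = 0, q = 14
Slack at optimum:
  C1: slack = 4
  C2: slack = 13
  C3: slack = 0 (binding)
  p ≥ 0: p = 0 (binding)
  q ≥ 0: q = 14
Binding constraints: C3, p ≥ 0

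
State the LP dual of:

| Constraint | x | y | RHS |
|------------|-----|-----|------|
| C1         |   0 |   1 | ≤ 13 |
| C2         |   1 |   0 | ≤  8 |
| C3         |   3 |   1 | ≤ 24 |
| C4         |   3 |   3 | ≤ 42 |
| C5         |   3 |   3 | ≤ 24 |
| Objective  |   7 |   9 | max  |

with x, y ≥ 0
Minimize: z = 13y1 + 8y2 + 24y3 + 42y4 + 24y5

Subject to:
  C1: -y2 - 3y3 - 3y4 - 3y5 ≤ -7
  C2: -y1 - y3 - 3y4 - 3y5 ≤ -9
  y1, y2, y3, y4, y5 ≥ 0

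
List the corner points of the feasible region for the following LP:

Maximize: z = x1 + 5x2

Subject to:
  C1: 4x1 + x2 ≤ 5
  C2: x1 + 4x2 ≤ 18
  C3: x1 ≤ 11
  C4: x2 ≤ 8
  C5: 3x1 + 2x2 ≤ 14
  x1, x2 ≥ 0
Each vertex is the intersection of two constraint boundaries that also satisfies all remaining constraints:
  x1 = 0 and x2 = 0 → (0, 0)
  4x1 + x2 = 5 and x2 = 0 → (1.25, 0)
  4x1 + x2 = 5 and x1 + 4x2 = 18 → (0.1333, 4.467)
  x1 + 4x2 = 18 and x1 = 0 → (0, 4.5)

Vertices: (0, 0), (1.25, 0), (0.1333, 4.467), (0, 4.5)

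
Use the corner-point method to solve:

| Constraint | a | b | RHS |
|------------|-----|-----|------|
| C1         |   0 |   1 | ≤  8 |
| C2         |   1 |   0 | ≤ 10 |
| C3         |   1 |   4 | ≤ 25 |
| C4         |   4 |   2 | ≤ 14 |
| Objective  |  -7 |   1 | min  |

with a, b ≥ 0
Each vertex is the intersection of two constraint boundaries that also satisfies all remaining constraints:
  a = 0 and b = 0 → (0, 0)
  4a + 2b = 14 and b = 0 → (3.5, 0)
  a + 4b = 25 and 4a + 2b = 14 → (0.4286, 6.143)
  a + 4b = 25 and a = 0 → (0, 6.25)

Evaluating z = -7a + b at each vertex:
  (0, 0): z = 0
  (3.5, 0): z = -24.5
  (0.4286, 6.143): z = 3.143
  (0, 6.25): z = 6.25

The minimum is at (3.5, 0) with z = -24.5.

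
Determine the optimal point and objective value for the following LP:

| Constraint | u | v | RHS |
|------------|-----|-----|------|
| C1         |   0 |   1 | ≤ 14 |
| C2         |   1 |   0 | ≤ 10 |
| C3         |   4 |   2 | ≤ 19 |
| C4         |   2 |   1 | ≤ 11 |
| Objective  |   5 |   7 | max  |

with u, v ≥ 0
Each vertex is the intersection of two constraint boundaries that also satisfies all remaining constraints:
  u = 0 and v = 0 → (0, 0)
  4u + 2v = 19 and v = 0 → (4.75, 0)
  4u + 2v = 19 and u = 0 → (0, 9.5)

Evaluating z = 5u + 7v at each vertex:
  (0, 0): z = 0
  (4.75, 0): z = 23.75
  (0, 9.5): z = 66.5

The maximum is at (0, 9.5) with z = 66.5.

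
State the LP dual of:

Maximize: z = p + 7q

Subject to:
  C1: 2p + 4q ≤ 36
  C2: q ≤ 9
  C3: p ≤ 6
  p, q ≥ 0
Minimize: z = 36y1 + 9y2 + 6y3

Subject to:
  C1: -2y1 - y3 ≤ -1
  C2: -4y1 - y2 ≤ -7
  y1, y2, y3 ≥ 0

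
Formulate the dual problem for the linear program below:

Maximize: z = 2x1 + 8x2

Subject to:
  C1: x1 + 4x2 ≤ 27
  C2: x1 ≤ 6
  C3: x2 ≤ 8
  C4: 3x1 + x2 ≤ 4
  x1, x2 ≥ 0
Minimize: z = 27y1 + 6y2 + 8y3 + 4y4

Subject to:
  C1: -y1 - y2 - 3y4 ≤ -2
  C2: -4y1 - y3 - y4 ≤ -8
  y1, y2, y3, y4 ≥ 0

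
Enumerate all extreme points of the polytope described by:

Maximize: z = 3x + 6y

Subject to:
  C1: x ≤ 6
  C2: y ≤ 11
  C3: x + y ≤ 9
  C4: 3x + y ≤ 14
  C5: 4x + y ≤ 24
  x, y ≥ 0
Each vertex is the intersection of two constraint boundaries that also satisfies all remaining constraints:
  x = 0 and y = 0 → (0, 0)
  3x + y = 14 and y = 0 → (4.667, 0)
  x + y = 9 and 3x + y = 14 → (2.5, 6.5)
  x + y = 9 and x = 0 → (0, 9)

Vertices: (0, 0), (4.667, 0), (2.5, 6.5), (0, 9)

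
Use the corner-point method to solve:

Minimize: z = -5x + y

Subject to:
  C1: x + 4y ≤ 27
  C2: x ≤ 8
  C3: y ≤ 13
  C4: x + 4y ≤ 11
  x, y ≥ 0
Each vertex is the intersection of two constraint boundaries that also satisfies all remaining constraints:
  x = 0 and y = 0 → (0, 0)
  x = 8 and y = 0 → (8, 0)
  x = 8 and x + 4y = 11 → (8, 0.75)
  x + 4y = 11 and x = 0 → (0, 2.75)

Evaluating z = -5x + y at each vertex:
  (0, 0): z = 0
  (8, 0): z = -40
  (8, 0.75): z = -39.25
  (0, 2.75): z = 2.75

The minimum is at (8, 0) with z = -40.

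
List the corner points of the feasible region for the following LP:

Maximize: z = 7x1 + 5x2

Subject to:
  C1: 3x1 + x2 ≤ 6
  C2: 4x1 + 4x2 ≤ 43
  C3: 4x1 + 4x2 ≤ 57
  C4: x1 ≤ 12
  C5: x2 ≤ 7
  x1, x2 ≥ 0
Each vertex is the intersection of two constraint boundaries that also satisfies all remaining constraints:
  x1 = 0 and x2 = 0 → (0, 0)
  3x1 + x2 = 6 and x2 = 0 → (2, 0)
  3x1 + x2 = 6 and x1 = 0 → (0, 6)

Vertices: (0, 0), (2, 0), (0, 6)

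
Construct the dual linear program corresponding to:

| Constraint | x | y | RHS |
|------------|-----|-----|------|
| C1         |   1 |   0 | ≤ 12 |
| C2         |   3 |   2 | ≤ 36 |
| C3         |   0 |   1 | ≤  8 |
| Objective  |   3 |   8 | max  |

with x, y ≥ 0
Minimize: z = 12y1 + 36y2 + 8y3

Subject to:
  C1: -y1 - 3y2 ≤ -3
  C2: -2y2 - y3 ≤ -8
  y1, y2, y3 ≥ 0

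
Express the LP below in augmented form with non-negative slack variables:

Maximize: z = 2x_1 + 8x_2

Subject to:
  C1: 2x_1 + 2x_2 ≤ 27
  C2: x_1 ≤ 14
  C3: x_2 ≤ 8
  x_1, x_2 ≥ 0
max z = 2x_1 + 8x_2

s.t.
  2x_1 + 2x_2 + s1 = 27
  x_1 + s2 = 14
  x_2 + s3 = 8
  x_1, x_2, s1, s2, s3 ≥ 0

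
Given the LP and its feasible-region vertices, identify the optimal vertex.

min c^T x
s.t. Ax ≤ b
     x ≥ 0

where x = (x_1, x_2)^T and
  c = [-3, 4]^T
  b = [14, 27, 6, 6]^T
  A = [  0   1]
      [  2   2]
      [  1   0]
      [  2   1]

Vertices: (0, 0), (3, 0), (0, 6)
(3, 0) with z = -9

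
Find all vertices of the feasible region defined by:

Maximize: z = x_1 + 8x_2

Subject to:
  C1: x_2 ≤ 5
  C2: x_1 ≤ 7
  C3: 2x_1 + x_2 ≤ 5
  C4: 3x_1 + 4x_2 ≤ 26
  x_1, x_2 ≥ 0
Each vertex is the intersection of two constraint boundaries that also satisfies all remaining constraints:
  x_1 = 0 and x_2 = 0 → (0, 0)
  2x_1 + x_2 = 5 and x_2 = 0 → (2.5, 0)
  x_2 = 5 and 2x_1 + x_2 = 5 → (0, 5)

Vertices: (0, 0), (2.5, 0), (0, 5)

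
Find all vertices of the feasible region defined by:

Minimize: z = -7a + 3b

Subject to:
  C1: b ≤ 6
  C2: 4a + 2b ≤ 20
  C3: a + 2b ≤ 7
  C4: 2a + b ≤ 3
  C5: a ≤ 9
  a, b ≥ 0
Each vertex is the intersection of two constraint boundaries that also satisfies all remaining constraints:
  a = 0 and b = 0 → (0, 0)
  2a + b = 3 and b = 0 → (1.5, 0)
  2a + b = 3 and a = 0 → (0, 3)

Vertices: (0, 0), (1.5, 0), (0, 3)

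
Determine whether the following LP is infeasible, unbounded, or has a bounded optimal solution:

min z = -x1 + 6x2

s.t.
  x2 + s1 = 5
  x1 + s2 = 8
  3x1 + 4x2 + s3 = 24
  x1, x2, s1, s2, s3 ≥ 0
The point (8, 0) satisfies every constraint, so the LP is feasible; the constraints give x1 ≤ 8 and x2 ≤ 5, which with x1, x2 ≥ 0 keep the feasible region inside a bounded box. A feasible, bounded LP attains a finite optimum at a vertex.

Evaluating z = -x1 + 6x2 at each vertex:
  (0, 0): z = 0
  (8, 0): z = -8
  (1.333, 5): z = 28.67
  (0, 5): z = 30

Feasible with finite optimum z* = -8 at (8, 0).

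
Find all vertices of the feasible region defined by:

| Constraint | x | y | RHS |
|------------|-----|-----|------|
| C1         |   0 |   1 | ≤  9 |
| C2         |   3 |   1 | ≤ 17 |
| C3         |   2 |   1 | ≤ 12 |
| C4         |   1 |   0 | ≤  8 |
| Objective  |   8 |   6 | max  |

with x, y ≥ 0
Each vertex is the intersection of two constraint boundaries that also satisfies all remaining constraints:
  x = 0 and y = 0 → (0, 0)
  3x + y = 17 and y = 0 → (5.667, 0)
  3x + y = 17 and 2x + y = 12 → (5, 2)
  y = 9 and 2x + y = 12 → (1.5, 9)
  y = 9 and x = 0 → (0, 9)

Vertices: (0, 0), (5.667, 0), (5, 2), (1.5, 9), (0, 9)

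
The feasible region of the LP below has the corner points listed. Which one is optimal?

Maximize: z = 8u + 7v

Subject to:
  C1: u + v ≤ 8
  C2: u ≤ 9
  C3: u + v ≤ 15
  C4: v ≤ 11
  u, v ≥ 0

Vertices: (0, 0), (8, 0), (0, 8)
(8, 0) with z = 64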